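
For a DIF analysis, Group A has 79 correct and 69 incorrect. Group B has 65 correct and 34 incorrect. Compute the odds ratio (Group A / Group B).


Odds_A = 79/69 = 1.1449
Odds_B = 65/34 = 1.9118
OR = Odds_A / Odds_B = 1.1449 / 1.9118
Exactly, OR = (79 * 34) / (69 * 65) = 2686 / 4485
OR = 0.5989

0.5989


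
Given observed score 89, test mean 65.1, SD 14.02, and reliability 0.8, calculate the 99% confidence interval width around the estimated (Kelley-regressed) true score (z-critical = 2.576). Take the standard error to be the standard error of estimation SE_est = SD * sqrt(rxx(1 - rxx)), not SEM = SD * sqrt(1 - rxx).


True score estimate = 0.8*89 + 0.2*65.1 = 84.22
SE_est = SD * sqrt(rxx * (1 - rxx)) = 14.02 * sqrt(0.8 * 0.2) = 14.02 * sqrt(0.16) = 5.608
CI = T_est +/- z * SE_est, so width = 2 * z * SE_est = 2 * 2.576 * 5.608
Width = 28.8924

28.8924


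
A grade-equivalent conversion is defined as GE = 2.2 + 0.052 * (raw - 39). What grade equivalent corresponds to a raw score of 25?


raw - median = 25 - 39 = -14
slope * diff = 0.052 * -14 = -0.728
GE = 2.2 + -0.728
GE = 1.472

1.472


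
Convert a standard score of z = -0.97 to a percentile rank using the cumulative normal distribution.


CDF(z) = 0.5 * (1 + erf(z/sqrt(2)))
erf(-0.6859) = -0.668
CDF = 0.166
Percentile rank = 0.166 * 100 = 16.6

16.6


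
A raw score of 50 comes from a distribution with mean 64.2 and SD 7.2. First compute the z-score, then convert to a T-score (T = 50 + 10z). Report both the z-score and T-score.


z = (X - mean) / SD = (50 - 64.2) / 7.2
z = -14.2 / 7.2
z = -1.9722
T-score = T = 50 + 10z
Carry z at full precision (z = -14.2 / 7.2) into the conversion:
T-score = 50 + 10 * (-14.2 / 7.2) = 50 + -142 / 7.2
T-score = 50 + -19.7222
T-score = 30.2778

30.2778


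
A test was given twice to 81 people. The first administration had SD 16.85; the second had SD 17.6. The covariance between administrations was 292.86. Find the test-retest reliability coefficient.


r = cov(X,Y) / (SD_X * SD_Y)
r = 292.86 / (16.85 * 17.6)
r = 292.86 / 296.56
r = 0.9875

0.9875


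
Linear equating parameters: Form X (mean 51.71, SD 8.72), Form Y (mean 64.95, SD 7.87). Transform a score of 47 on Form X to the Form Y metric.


slope = SD_Y / SD_X = 7.87 / 8.72 ~ 0.9025
intercept = mean_Y - slope * mean_X = 64.95 - (7.87 / 8.72) * 51.71 ~ 18.2805
Y = slope * X + intercept. To avoid rounding drift from the rounded slope/intercept, evaluate the equivalent form Y = mean_Y + SD_Y * (X - mean_X) / SD_X at full precision:
Y = 64.95 + 7.87 * (47 - 51.71) / 8.72
Y = 64.95 - 7.87 * 4.71 / 8.72
Y = 64.95 - 37.0677 / 8.72
Y = 64.95 - 4.2509
Y = 60.6991

60.6991


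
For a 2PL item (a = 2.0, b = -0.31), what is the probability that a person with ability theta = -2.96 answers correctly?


a*(theta - b) = 2.0 * (-2.96 - -0.31) = -5.3
exp(--5.3) = 200.3368
P = 1 / (1 + 200.3368)
P = 0.005

0.005


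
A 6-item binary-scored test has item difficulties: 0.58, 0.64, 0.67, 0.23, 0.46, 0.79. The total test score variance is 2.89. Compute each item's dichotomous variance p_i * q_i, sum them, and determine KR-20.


For each item, compute p_i * q_i:
  Item 1: 0.58 * 0.42 = 0.2436
  Item 2: 0.64 * 0.36 = 0.2304
  Item 3: 0.67 * 0.33 = 0.2211
  Item 4: 0.23 * 0.77 = 0.1771
  Item 5: 0.46 * 0.54 = 0.2484
  Item 6: 0.79 * 0.21 = 0.1659
Sum(p_i * q_i) = 0.2436 + 0.2304 + 0.2211 + 0.1771 + 0.2484 + 0.1659 = 1.2865
KR-20 = (k/(k-1)) * (1 - Sum(p_i*q_i) / Var_total)
= (6/5) * (1 - 1.2865/2.89)
= 1.2 * 0.5548
KR-20 = 0.6658

0.6658


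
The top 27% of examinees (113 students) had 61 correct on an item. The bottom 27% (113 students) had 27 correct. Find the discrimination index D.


p_upper = 61/113 = 0.5398
p_lower = 27/113 = 0.2389
D = 0.5398 - 0.2389 = 0.3009

0.3009


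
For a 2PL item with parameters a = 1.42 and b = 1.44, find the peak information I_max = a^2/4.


For 2PL, max info at theta = b = 1.44
I_max = a^2 / 4 = 1.42^2 / 4
= 2.0164 / 4
I_max = 0.5041

0.5041


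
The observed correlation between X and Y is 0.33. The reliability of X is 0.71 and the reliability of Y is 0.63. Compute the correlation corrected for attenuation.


r_corrected = rxy / sqrt(rxx * ryy)
= 0.33 / sqrt(0.71 * 0.63)
= 0.33 / sqrt(0.4473)
= 0.33 / 0.668805
r_corrected = 0.4934

0.4934


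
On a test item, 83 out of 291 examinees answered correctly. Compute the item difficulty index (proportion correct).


Item difficulty p = number correct / total examinees
p = 83 / 291
p = 0.2852

0.2852


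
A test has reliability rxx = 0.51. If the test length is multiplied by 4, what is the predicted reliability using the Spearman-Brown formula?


r_new = (n * rxx) / (1 + (n-1) * rxx)
r_new = (4 * 0.51) / (1 + 3 * 0.51)
r_new = 2.04 / 2.53
r_new = 0.8063

0.8063


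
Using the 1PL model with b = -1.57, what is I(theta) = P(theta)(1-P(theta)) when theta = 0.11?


P = 1/(1+exp(-(0.11--1.57))) = 0.8429
I = P*(1-P) = 0.8429 * 0.1571
I = 0.1324

0.1324


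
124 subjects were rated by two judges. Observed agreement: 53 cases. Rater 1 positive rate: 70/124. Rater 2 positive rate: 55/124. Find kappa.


P_o = 53/124 = 0.427419
P_e = (70*55 + 54*69) / 15376 = 0.492716
kappa = (P_o - P_e) / (1 - P_e)
kappa = (0.427419 - 0.492716) / (1 - 0.492716)
kappa = -0.1287

-0.1287


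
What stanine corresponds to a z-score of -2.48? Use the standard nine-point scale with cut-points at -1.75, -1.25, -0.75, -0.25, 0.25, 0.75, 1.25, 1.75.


Stanine boundaries: [-1.75, -1.25, -0.75, -0.25, 0.25, 0.75, 1.25, 1.75]
z = -2.48
Check each boundary:
  z < -1.75
  z < -1.25
  z < -0.75
  z < -0.25
  z < 0.25
  z < 0.75
  z < 1.25
  z < 1.75
Highest qualifying boundary gives stanine = 1

1


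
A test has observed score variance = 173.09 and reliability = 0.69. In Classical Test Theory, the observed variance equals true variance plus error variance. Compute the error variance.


var_true = rxx * var_obs = 0.69 * 173.09 = 119.4321
var_error = var_obs - var_true
var_error = 173.09 - 119.4321
var_error = 53.6579

53.6579


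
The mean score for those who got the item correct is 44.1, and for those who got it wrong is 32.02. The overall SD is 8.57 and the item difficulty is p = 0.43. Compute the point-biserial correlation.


q = 1 - p = 0.57
rpb = ((M1 - M0) / SD) * sqrt(p * q)
rpb = ((44.1 - 32.02) / 8.57) * sqrt(0.43 * 0.57)
rpb = 0.6978

0.6978


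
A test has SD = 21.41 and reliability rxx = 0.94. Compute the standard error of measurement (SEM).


SEM = SD * sqrt(1 - rxx)
SEM = 21.41 * sqrt(1 - 0.94)
SEM = 21.41 * sqrt(0.06) = 21.41 * 0.244949
SEM = 5.2444

5.2444


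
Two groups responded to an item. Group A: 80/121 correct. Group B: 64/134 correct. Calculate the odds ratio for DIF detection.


Odds_A = 80/41 = 1.9512
Odds_B = 64/70 = 0.9143
OR = Odds_A / Odds_B = 1.9512 / 0.9143
Exactly, OR = (80 * 70) / (41 * 64) = 5600 / 2624
OR = 2.1341

2.1341


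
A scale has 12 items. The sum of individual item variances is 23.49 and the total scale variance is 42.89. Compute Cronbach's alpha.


alpha = (k/(k-1)) * (1 - sum(si^2)/s_total^2)
= (12/11) * (1 - 23.49/42.89)
alpha = 0.4934

0.4934


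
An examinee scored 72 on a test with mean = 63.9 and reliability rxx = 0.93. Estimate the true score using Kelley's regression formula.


T_est = rxx * X + (1 - rxx) * mean
T_est = 0.93 * 72 + 0.07 * 63.9
T_est = 66.96 + 4.473
T_est = 71.433

71.433


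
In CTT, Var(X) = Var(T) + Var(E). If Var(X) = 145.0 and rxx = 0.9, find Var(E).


var_true = rxx * var_obs = 0.9 * 145.0 = 130.5
var_error = var_obs - var_true
var_error = 145.0 - 130.5
var_error = 14.5

14.5


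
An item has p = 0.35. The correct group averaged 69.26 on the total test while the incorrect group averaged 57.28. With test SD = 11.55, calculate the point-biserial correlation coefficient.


q = 1 - p = 0.65
rpb = ((M1 - M0) / SD) * sqrt(p * q)
rpb = ((69.26 - 57.28) / 11.55) * sqrt(0.35 * 0.65)
rpb = 0.4947

0.4947


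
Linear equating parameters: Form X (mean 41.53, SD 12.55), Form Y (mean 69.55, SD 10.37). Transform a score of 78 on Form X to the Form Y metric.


slope = SD_Y / SD_X = 10.37 / 12.55 ~ 0.8263
intercept = mean_Y - slope * mean_X = 69.55 - (10.37 / 12.55) * 41.53 ~ 35.234
Y = slope * X + intercept. To avoid rounding drift from the rounded slope/intercept, evaluate the equivalent form Y = mean_Y + SD_Y * (X - mean_X) / SD_X at full precision:
Y = 69.55 + 10.37 * (78 - 41.53) / 12.55
Y = 69.55 + 10.37 * 36.47 / 12.55
Y = 69.55 + 378.1939 / 12.55
Y = 69.55 + 30.135
Y = 99.685

99.685


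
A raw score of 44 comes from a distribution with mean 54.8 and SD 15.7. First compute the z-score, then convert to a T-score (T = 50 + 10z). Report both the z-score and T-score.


z = (X - mean) / SD = (44 - 54.8) / 15.7
z = -10.8 / 15.7
z = -0.6879
T-score = T = 50 + 10z
Carry z at full precision (z = -10.8 / 15.7) into the conversion:
T-score = 50 + 10 * (-10.8 / 15.7) = 50 + -108 / 15.7
T-score = 50 + -6.879
T-score = 43.121

43.121


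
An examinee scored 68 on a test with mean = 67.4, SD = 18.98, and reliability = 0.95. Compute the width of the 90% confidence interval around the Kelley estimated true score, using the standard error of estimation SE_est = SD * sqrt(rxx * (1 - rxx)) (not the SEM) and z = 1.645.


True score estimate = 0.95*68 + 0.05*67.4 = 67.97
SE_est = SD * sqrt(rxx * (1 - rxx)) = 18.98 * sqrt(0.95 * 0.05) = 18.98 * sqrt(0.0475) = 4.136595
CI = T_est +/- z * SE_est, so width = 2 * z * SE_est = 2 * 1.645 * 4.136595
Width = 13.6094

13.6094


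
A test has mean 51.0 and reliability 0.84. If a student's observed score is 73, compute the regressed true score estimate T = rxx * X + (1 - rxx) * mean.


T_est = rxx * X + (1 - rxx) * mean
T_est = 0.84 * 73 + 0.16 * 51.0
T_est = 61.32 + 8.16
T_est = 69.48

69.48


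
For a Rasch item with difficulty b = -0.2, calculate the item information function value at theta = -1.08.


P = 1/(1+exp(-(-1.08--0.2))) = 0.2932
I = P*(1-P) = 0.2932 * 0.7068
I = 0.2072

0.2072


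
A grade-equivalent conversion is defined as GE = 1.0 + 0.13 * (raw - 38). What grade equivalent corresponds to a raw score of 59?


raw - median = 59 - 38 = 21
slope * diff = 0.13 * 21 = 2.73
GE = 1.0 + 2.73
GE = 3.73

3.73


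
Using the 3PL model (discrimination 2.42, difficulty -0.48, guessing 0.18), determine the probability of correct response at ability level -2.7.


logit = 2.42*(-2.7 - -0.48) = -5.3724
P* = 1/(1 + exp(--5.3724)) = 0.0046
P = 0.18 + (1 - 0.18) * 0.0046
P = 0.1838

0.1838


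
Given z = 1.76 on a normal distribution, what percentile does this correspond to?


CDF(z) = 0.5 * (1 + erf(z/sqrt(2)))
erf(1.2445) = 0.9216
CDF = 0.9608
Percentile rank = 0.9608 * 100 = 96.08

96.08


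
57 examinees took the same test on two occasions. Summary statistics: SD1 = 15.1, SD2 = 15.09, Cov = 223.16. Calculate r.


r = cov(X,Y) / (SD_X * SD_Y)
r = 223.16 / (15.1 * 15.09)
r = 223.16 / 227.859
r = 0.9794

0.9794


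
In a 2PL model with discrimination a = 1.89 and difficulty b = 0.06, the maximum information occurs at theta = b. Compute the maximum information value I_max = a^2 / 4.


For 2PL, max info at theta = b = 0.06
I_max = a^2 / 4 = 1.89^2 / 4
= 3.5721 / 4
I_max = 0.893

0.893


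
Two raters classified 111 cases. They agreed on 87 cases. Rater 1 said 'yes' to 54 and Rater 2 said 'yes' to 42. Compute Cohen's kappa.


P_o = 87/111 = 0.783784
P_e = (54*42 + 57*69) / 12321 = 0.503287
kappa = (P_o - P_e) / (1 - P_e)
kappa = (0.783784 - 0.503287) / (1 - 0.503287)
kappa = 0.5647

0.5647


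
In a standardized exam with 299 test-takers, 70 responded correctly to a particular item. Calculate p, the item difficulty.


Item difficulty p = number correct / total examinees
p = 70 / 299
p = 0.2341

0.2341


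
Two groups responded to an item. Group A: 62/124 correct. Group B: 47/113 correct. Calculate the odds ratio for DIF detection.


Odds_A = 62/62 = 1.0
Odds_B = 47/66 = 0.7121
OR = Odds_A / Odds_B = 1.0 / 0.7121
Exactly, OR = (62 * 66) / (62 * 47) = 4092 / 2914
OR = 1.4043

1.4043


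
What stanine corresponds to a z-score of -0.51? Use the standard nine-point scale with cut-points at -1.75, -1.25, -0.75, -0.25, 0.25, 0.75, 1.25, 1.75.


Stanine boundaries: [-1.75, -1.25, -0.75, -0.25, 0.25, 0.75, 1.25, 1.75]
z = -0.51
Check each boundary:
  z >= -1.75 -> could be stanine 2
  z >= -1.25 -> could be stanine 3
  z >= -0.75 -> could be stanine 4
  z < -0.25
  z < 0.25
  z < 0.75
  z < 1.25
  z < 1.75
Highest qualifying boundary gives stanine = 4

4


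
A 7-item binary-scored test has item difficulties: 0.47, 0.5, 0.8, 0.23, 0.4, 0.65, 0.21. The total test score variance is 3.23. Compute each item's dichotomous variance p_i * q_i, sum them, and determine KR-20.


For each item, compute p_i * q_i:
  Item 1: 0.47 * 0.53 = 0.2491
  Item 2: 0.5 * 0.5 = 0.25
  Item 3: 0.8 * 0.2 = 0.16
  Item 4: 0.23 * 0.77 = 0.1771
  Item 5: 0.4 * 0.6 = 0.24
  Item 6: 0.65 * 0.35 = 0.2275
  Item 7: 0.21 * 0.79 = 0.1659
Sum(p_i * q_i) = 0.2491 + 0.25 + 0.16 + 0.1771 + 0.24 + 0.2275 + 0.1659 = 1.4696
KR-20 = (k/(k-1)) * (1 - Sum(p_i*q_i) / Var_total)
= (7/6) * (1 - 1.4696/3.23)
= 1.1667 * 0.545
KR-20 = 0.6359

0.6359


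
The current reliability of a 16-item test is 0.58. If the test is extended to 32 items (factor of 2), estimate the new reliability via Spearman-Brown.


r_new = (n * rxx) / (1 + (n-1) * rxx)
r_new = (2 * 0.58) / (1 + 1 * 0.58)
r_new = 1.16 / 1.58
r_new = 0.7342

0.7342


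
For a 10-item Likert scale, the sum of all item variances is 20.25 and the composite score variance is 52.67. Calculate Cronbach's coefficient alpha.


alpha = (k/(k-1)) * (1 - sum(si^2)/s_total^2)
= (10/9) * (1 - 20.25/52.67)
alpha = 0.6839

0.6839


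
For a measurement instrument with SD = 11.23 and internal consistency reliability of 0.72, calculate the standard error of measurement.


SEM = SD * sqrt(1 - rxx)
SEM = 11.23 * sqrt(1 - 0.72)
SEM = 11.23 * sqrt(0.28) = 11.23 * 0.52915
SEM = 5.9424

5.9424


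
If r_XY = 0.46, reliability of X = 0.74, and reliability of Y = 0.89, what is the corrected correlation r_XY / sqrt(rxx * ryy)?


r_corrected = rxy / sqrt(rxx * ryy)
= 0.46 / sqrt(0.74 * 0.89)
= 0.46 / sqrt(0.6586)
= 0.46 / 0.811542
r_corrected = 0.5668

0.5668


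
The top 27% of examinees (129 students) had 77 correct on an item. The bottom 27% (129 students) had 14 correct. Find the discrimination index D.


p_upper = 77/129 = 0.5969
p_lower = 14/129 = 0.1085
D = 0.5969 - 0.1085 = 0.4884

0.4884


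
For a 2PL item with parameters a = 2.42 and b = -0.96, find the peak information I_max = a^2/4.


For 2PL, max info at theta = b = -0.96
I_max = a^2 / 4 = 2.42^2 / 4
= 5.8564 / 4
I_max = 1.4641

1.4641


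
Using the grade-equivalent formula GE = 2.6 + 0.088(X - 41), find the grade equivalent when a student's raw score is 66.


raw - median = 66 - 41 = 25
slope * diff = 0.088 * 25 = 2.2
GE = 2.6 + 2.2
GE = 4.8

4.8


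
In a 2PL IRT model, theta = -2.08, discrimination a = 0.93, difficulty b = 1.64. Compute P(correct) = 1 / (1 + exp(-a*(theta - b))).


a*(theta - b) = 0.93 * (-2.08 - 1.64) = -3.4596
exp(--3.4596) = 31.8043
P = 1 / (1 + 31.8043)
P = 0.0305

0.0305


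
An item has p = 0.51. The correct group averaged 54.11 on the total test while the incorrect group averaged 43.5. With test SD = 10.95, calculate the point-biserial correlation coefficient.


q = 1 - p = 0.49
rpb = ((M1 - M0) / SD) * sqrt(p * q)
rpb = ((54.11 - 43.5) / 10.95) * sqrt(0.51 * 0.49)
rpb = 0.4844

0.4844


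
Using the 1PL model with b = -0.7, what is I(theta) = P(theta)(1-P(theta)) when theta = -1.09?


P = 1/(1+exp(-(-1.09--0.7))) = 0.4037
I = P*(1-P) = 0.4037 * 0.5963
I = 0.2407

0.2407


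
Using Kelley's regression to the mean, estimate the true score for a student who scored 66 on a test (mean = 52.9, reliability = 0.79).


T_est = rxx * X + (1 - rxx) * mean
T_est = 0.79 * 66 + 0.21 * 52.9
T_est = 52.14 + 11.109
T_est = 63.249

63.249


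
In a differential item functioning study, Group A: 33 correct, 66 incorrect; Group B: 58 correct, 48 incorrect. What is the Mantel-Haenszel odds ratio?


Odds_A = 33/66 = 0.5
Odds_B = 58/48 = 1.2083
OR = Odds_A / Odds_B = 0.5 / 1.2083
Exactly, OR = (33 * 48) / (66 * 58) = 1584 / 3828
OR = 0.4138

0.4138


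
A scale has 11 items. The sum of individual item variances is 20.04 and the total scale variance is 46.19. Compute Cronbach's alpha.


alpha = (k/(k-1)) * (1 - sum(si^2)/s_total^2)
= (11/10) * (1 - 20.04/46.19)
alpha = 0.6228

0.6228


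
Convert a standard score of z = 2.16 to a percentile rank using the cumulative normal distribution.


CDF(z) = 0.5 * (1 + erf(z/sqrt(2)))
erf(1.5274) = 0.9692
CDF = 0.9846
Percentile rank = 0.9846 * 100 = 98.46

98.46


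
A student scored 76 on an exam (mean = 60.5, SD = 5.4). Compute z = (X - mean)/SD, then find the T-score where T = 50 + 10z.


z = (X - mean) / SD = (76 - 60.5) / 5.4
z = 15.5 / 5.4
z = 2.8704
T-score = T = 50 + 10z
Carry z at full precision (z = 15.5 / 5.4) into the conversion:
T-score = 50 + 10 * (15.5 / 5.4) = 50 + 155 / 5.4
T-score = 50 + 28.7037
T-score = 78.7037

78.7037


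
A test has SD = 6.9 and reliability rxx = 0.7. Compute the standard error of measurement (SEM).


SEM = SD * sqrt(1 - rxx)
SEM = 6.9 * sqrt(1 - 0.7)
SEM = 6.9 * sqrt(0.3) = 6.9 * 0.547723
SEM = 3.7793

3.7793


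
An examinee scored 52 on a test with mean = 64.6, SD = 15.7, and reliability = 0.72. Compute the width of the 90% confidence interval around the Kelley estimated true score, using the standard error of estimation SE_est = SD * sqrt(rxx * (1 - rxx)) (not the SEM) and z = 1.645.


True score estimate = 0.72*52 + 0.28*64.6 = 55.528
SE_est = SD * sqrt(rxx * (1 - rxx)) = 15.7 * sqrt(0.72 * 0.28) = 15.7 * sqrt(0.2016) = 7.049283
CI = T_est +/- z * SE_est, so width = 2 * z * SE_est = 2 * 1.645 * 7.049283
Width = 23.1921

23.1921


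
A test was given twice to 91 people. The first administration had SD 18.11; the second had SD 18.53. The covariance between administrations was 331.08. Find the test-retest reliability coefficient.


r = cov(X,Y) / (SD_X * SD_Y)
r = 331.08 / (18.11 * 18.53)
r = 331.08 / 335.5783
r = 0.9866

0.9866


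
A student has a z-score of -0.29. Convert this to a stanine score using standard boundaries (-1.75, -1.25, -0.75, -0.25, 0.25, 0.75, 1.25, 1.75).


Stanine boundaries: [-1.75, -1.25, -0.75, -0.25, 0.25, 0.75, 1.25, 1.75]
z = -0.29
Check each boundary:
  z >= -1.75 -> could be stanine 2
  z >= -1.25 -> could be stanine 3
  z >= -0.75 -> could be stanine 4
  z < -0.25
  z < 0.25
  z < 0.75
  z < 1.25
  z < 1.75
Highest qualifying boundary gives stanine = 4

4


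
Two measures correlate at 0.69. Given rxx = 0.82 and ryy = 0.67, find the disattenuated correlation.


r_corrected = rxy / sqrt(rxx * ryy)
= 0.69 / sqrt(0.82 * 0.67)
= 0.69 / sqrt(0.5494)
= 0.69 / 0.741215
r_corrected = 0.9309

0.9309


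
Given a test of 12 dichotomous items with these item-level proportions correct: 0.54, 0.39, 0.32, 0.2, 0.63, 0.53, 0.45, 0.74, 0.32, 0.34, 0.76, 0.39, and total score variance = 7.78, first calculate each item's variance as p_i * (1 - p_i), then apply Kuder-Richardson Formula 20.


For each item, compute p_i * q_i:
  Item 1: 0.54 * 0.46 = 0.2484
  Item 2: 0.39 * 0.61 = 0.2379
  Item 3: 0.32 * 0.68 = 0.2176
  Item 4: 0.2 * 0.8 = 0.16
  Item 5: 0.63 * 0.37 = 0.2331
  Item 6: 0.53 * 0.47 = 0.2491
  Item 7: 0.45 * 0.55 = 0.2475
  Item 8: 0.74 * 0.26 = 0.1924
  Item 9: 0.32 * 0.68 = 0.2176
  Item 10: 0.34 * 0.66 = 0.2244
  Item 11: 0.76 * 0.24 = 0.1824
  Item 12: 0.39 * 0.61 = 0.2379
Sum(p_i * q_i) = 0.2484 + 0.2379 + 0.2176 + 0.16 + 0.2331 + 0.2491 + 0.2475 + 0.1924 + 0.2176 + 0.2244 + 0.1824 + 0.2379 = 2.6483
KR-20 = (k/(k-1)) * (1 - Sum(p_i*q_i) / Var_total)
= (12/11) * (1 - 2.6483/7.78)
= 1.0909 * 0.6596
KR-20 = 0.7196

0.7196


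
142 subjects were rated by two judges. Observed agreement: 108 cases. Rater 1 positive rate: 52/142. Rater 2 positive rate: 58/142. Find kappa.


P_o = 108/142 = 0.760563
P_e = (52*58 + 90*84) / 20164 = 0.524499
kappa = (P_o - P_e) / (1 - P_e)
kappa = (0.760563 - 0.524499) / (1 - 0.524499)
kappa = 0.4965

0.4965


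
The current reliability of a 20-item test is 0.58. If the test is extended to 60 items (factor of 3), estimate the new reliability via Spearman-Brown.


r_new = (n * rxx) / (1 + (n-1) * rxx)
r_new = (3 * 0.58) / (1 + 2 * 0.58)
r_new = 1.74 / 2.16
r_new = 0.8056

0.8056


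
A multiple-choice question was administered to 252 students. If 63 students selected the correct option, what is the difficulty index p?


Item difficulty p = number correct / total examinees
p = 63 / 252
p = 0.25

0.25


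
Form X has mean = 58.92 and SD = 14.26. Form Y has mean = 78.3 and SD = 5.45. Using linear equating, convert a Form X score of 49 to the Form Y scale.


slope = SD_Y / SD_X = 5.45 / 14.26 ~ 0.3822
intercept = mean_Y - slope * mean_X = 78.3 - (5.45 / 14.26) * 58.92 ~ 55.7815
Y = slope * X + intercept. To avoid rounding drift from the rounded slope/intercept, evaluate the equivalent form Y = mean_Y + SD_Y * (X - mean_X) / SD_X at full precision:
Y = 78.3 + 5.45 * (49 - 58.92) / 14.26
Y = 78.3 - 5.45 * 9.92 / 14.26
Y = 78.3 - 54.064 / 14.26
Y = 78.3 - 3.7913
Y = 74.5087

74.5087


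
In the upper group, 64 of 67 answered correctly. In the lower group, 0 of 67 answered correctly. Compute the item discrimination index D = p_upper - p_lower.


p_upper = 64/67 = 0.9552
p_lower = 0/67 = 0.0
D = 0.9552 - 0.0 = 0.9552

0.9552


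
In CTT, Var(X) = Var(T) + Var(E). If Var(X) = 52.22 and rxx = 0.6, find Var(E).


var_true = rxx * var_obs = 0.6 * 52.22 = 31.332
var_error = var_obs - var_true
var_error = 52.22 - 31.332
var_error = 20.888

20.888


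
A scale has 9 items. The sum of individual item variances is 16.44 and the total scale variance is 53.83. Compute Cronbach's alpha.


alpha = (k/(k-1)) * (1 - sum(si^2)/s_total^2)
= (9/8) * (1 - 16.44/53.83)
alpha = 0.7814

0.7814


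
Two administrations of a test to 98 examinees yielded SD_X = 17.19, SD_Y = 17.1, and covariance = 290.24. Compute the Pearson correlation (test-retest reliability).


r = cov(X,Y) / (SD_X * SD_Y)
r = 290.24 / (17.19 * 17.1)
r = 290.24 / 293.949
r = 0.9874

0.9874


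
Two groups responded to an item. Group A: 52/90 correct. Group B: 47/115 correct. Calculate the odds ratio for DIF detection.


Odds_A = 52/38 = 1.3684
Odds_B = 47/68 = 0.6912
OR = Odds_A / Odds_B = 1.3684 / 0.6912
Exactly, OR = (52 * 68) / (38 * 47) = 3536 / 1786
OR = 1.9798

1.9798


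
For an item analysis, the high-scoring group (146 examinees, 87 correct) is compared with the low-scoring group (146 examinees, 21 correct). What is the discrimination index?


p_upper = 87/146 = 0.5959
p_lower = 21/146 = 0.1438
D = 0.5959 - 0.1438 = 0.4521

0.4521


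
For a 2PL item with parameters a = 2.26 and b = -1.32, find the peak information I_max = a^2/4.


For 2PL, max info at theta = b = -1.32
I_max = a^2 / 4 = 2.26^2 / 4
= 5.1076 / 4
I_max = 1.2769

1.2769


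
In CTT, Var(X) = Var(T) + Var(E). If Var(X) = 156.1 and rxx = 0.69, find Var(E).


var_true = rxx * var_obs = 0.69 * 156.1 = 107.709
var_error = var_obs - var_true
var_error = 156.1 - 107.709
var_error = 48.391

48.391


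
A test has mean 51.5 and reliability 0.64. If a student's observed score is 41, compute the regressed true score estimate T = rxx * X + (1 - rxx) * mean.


T_est = rxx * X + (1 - rxx) * mean
T_est = 0.64 * 41 + 0.36 * 51.5
T_est = 26.24 + 18.54
T_est = 44.78

44.78


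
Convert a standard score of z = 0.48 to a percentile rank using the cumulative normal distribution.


CDF(z) = 0.5 * (1 + erf(z/sqrt(2)))
erf(0.3394) = 0.3688
CDF = 0.6844
Percentile rank = 0.6844 * 100 = 68.44

68.44


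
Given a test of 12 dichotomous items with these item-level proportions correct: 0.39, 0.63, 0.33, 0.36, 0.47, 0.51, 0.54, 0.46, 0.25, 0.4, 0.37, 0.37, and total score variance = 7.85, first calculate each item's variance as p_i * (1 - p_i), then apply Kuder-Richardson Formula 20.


For each item, compute p_i * q_i:
  Item 1: 0.39 * 0.61 = 0.2379
  Item 2: 0.63 * 0.37 = 0.2331
  Item 3: 0.33 * 0.67 = 0.2211
  Item 4: 0.36 * 0.64 = 0.2304
  Item 5: 0.47 * 0.53 = 0.2491
  Item 6: 0.51 * 0.49 = 0.2499
  Item 7: 0.54 * 0.46 = 0.2484
  Item 8: 0.46 * 0.54 = 0.2484
  Item 9: 0.25 * 0.75 = 0.1875
  Item 10: 0.4 * 0.6 = 0.24
  Item 11: 0.37 * 0.63 = 0.2331
  Item 12: 0.37 * 0.63 = 0.2331
Sum(p_i * q_i) = 0.2379 + 0.2331 + 0.2211 + 0.2304 + 0.2491 + 0.2499 + 0.2484 + 0.2484 + 0.1875 + 0.24 + 0.2331 + 0.2331 = 2.812
KR-20 = (k/(k-1)) * (1 - Sum(p_i*q_i) / Var_total)
= (12/11) * (1 - 2.812/7.85)
= 1.0909 * 0.6418
KR-20 = 0.7001

0.7001


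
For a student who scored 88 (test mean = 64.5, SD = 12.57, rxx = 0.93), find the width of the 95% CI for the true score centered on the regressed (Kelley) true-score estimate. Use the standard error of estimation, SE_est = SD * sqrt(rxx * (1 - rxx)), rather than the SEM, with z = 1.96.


True score estimate = 0.93*88 + 0.07*64.5 = 86.355
SE_est = SD * sqrt(rxx * (1 - rxx)) = 12.57 * sqrt(0.93 * 0.07) = 12.57 * sqrt(0.0651) = 3.207198
CI = T_est +/- z * SE_est, so width = 2 * z * SE_est = 2 * 1.96 * 3.207198
Width = 12.5722

12.5722


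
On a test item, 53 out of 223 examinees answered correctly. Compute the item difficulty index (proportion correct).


Item difficulty p = number correct / total examinees
p = 53 / 223
p = 0.2377

0.2377


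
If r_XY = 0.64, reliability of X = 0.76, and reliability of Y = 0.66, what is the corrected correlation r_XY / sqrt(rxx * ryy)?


r_corrected = rxy / sqrt(rxx * ryy)
= 0.64 / sqrt(0.76 * 0.66)
= 0.64 / sqrt(0.5016)
= 0.64 / 0.708237
r_corrected = 0.9037

0.9037


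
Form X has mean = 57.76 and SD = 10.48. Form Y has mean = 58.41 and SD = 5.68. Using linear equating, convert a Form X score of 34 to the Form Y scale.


slope = SD_Y / SD_X = 5.68 / 10.48 ~ 0.542
intercept = mean_Y - slope * mean_X = 58.41 - (5.68 / 10.48) * 57.76 ~ 27.105
Y = slope * X + intercept. To avoid rounding drift from the rounded slope/intercept, evaluate the equivalent form Y = mean_Y + SD_Y * (X - mean_X) / SD_X at full precision:
Y = 58.41 + 5.68 * (34 - 57.76) / 10.48
Y = 58.41 - 5.68 * 23.76 / 10.48
Y = 58.41 - 134.9568 / 10.48
Y = 58.41 - 12.8776
Y = 45.5324

45.5324


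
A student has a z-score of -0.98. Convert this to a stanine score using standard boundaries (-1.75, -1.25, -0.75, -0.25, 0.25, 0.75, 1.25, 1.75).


Stanine boundaries: [-1.75, -1.25, -0.75, -0.25, 0.25, 0.75, 1.25, 1.75]
z = -0.98
Check each boundary:
  z >= -1.75 -> could be stanine 2
  z >= -1.25 -> could be stanine 3
  z < -0.75
  z < -0.25
  z < 0.25
  z < 0.75
  z < 1.25
  z < 1.75
Highest qualifying boundary gives stanine = 3

3


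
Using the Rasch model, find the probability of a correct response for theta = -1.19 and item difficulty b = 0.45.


theta - b = -1.19 - 0.45 = -1.64
exp(-(theta - b)) = exp(1.64) = 5.1552
P = 1 / (1 + 5.1552)
P = 0.1625

0.1625


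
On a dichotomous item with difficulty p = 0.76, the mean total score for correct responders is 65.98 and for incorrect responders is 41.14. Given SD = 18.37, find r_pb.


q = 1 - p = 0.24
rpb = ((M1 - M0) / SD) * sqrt(p * q)
rpb = ((65.98 - 41.14) / 18.37) * sqrt(0.76 * 0.24)
rpb = 0.5775

0.5775


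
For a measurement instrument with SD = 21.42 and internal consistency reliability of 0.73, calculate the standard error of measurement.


SEM = SD * sqrt(1 - rxx)
SEM = 21.42 * sqrt(1 - 0.73)
SEM = 21.42 * sqrt(0.27) = 21.42 * 0.519615
SEM = 11.1302

11.1302


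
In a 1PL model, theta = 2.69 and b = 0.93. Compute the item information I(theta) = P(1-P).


P = 1/(1+exp(-(2.69-0.93))) = 0.8532
I = P*(1-P) = 0.8532 * 0.1468
I = 0.1252

0.1252


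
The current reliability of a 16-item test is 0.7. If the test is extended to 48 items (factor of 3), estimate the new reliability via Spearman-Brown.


r_new = (n * rxx) / (1 + (n-1) * rxx)
r_new = (3 * 0.7) / (1 + 2 * 0.7)
r_new = 2.1 / 2.4
r_new = 0.875

0.875


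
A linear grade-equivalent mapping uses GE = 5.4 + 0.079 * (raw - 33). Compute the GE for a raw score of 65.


raw - median = 65 - 33 = 32
slope * diff = 0.079 * 32 = 2.528
GE = 5.4 + 2.528
GE = 7.928

7.928


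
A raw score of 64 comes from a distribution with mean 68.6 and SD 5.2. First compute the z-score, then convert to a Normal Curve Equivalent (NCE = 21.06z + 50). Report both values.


z = (X - mean) / SD = (64 - 68.6) / 5.2
z = -4.6 / 5.2
z = -0.8846
NCE = NCE = 21.06z + 50
Carry z at full precision (z = -4.6 / 5.2) into the conversion:
NCE = 21.06 * (-4.6 / 5.2) + 50 = -96.876 / 5.2 + 50
NCE = -18.63 + 50
NCE = 31.37

31.37


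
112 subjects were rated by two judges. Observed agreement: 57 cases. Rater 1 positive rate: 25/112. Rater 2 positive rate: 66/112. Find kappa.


P_o = 57/112 = 0.508929
P_e = (25*66 + 87*46) / 12544 = 0.450574
kappa = (P_o - P_e) / (1 - P_e)
kappa = (0.508929 - 0.450574) / (1 - 0.450574)
kappa = 0.1062

0.1062


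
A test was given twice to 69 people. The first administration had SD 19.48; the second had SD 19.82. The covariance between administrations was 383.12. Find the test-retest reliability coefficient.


r = cov(X,Y) / (SD_X * SD_Y)
r = 383.12 / (19.48 * 19.82)
r = 383.12 / 386.0936
r = 0.9923

0.9923


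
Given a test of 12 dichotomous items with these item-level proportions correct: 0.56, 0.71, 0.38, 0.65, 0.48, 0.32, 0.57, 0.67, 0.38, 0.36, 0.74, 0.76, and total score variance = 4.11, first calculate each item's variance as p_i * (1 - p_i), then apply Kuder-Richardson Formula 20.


For each item, compute p_i * q_i:
  Item 1: 0.56 * 0.44 = 0.2464
  Item 2: 0.71 * 0.29 = 0.2059
  Item 3: 0.38 * 0.62 = 0.2356
  Item 4: 0.65 * 0.35 = 0.2275
  Item 5: 0.48 * 0.52 = 0.2496
  Item 6: 0.32 * 0.68 = 0.2176
  Item 7: 0.57 * 0.43 = 0.2451
  Item 8: 0.67 * 0.33 = 0.2211
  Item 9: 0.38 * 0.62 = 0.2356
  Item 10: 0.36 * 0.64 = 0.2304
  Item 11: 0.74 * 0.26 = 0.1924
  Item 12: 0.76 * 0.24 = 0.1824
Sum(p_i * q_i) = 0.2464 + 0.2059 + 0.2356 + 0.2275 + 0.2496 + 0.2176 + 0.2451 + 0.2211 + 0.2356 + 0.2304 + 0.1924 + 0.1824 = 2.6896
KR-20 = (k/(k-1)) * (1 - Sum(p_i*q_i) / Var_total)
= (12/11) * (1 - 2.6896/4.11)
= 1.0909 * 0.3456
KR-20 = 0.377

0.377


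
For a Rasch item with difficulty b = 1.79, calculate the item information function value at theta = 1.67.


P = 1/(1+exp(-(1.67-1.79))) = 0.47
I = P*(1-P) = 0.47 * 0.53
I = 0.2491

0.2491


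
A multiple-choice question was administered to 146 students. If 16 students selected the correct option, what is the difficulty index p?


Item difficulty p = number correct / total examinees
p = 16 / 146
p = 0.1096

0.1096


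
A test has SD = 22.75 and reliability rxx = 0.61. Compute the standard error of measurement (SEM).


SEM = SD * sqrt(1 - rxx)
SEM = 22.75 * sqrt(1 - 0.61)
SEM = 22.75 * sqrt(0.39) = 22.75 * 0.6245
SEM = 14.2074

14.2074


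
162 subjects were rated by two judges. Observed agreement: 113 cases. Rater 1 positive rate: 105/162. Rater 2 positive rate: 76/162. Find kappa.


P_o = 113/162 = 0.697531
P_e = (105*76 + 57*86) / 26244 = 0.490855
kappa = (P_o - P_e) / (1 - P_e)
kappa = (0.697531 - 0.490855) / (1 - 0.490855)
kappa = 0.4059

0.4059


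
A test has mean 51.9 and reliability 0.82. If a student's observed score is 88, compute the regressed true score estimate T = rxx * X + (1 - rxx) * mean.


T_est = rxx * X + (1 - rxx) * mean
T_est = 0.82 * 88 + 0.18 * 51.9
T_est = 72.16 + 9.342
T_est = 81.502

81.502


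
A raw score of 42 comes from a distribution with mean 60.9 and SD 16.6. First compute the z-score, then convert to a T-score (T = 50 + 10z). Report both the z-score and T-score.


z = (X - mean) / SD = (42 - 60.9) / 16.6
z = -18.9 / 16.6
z = -1.1386
T-score = T = 50 + 10z
Carry z at full precision (z = -18.9 / 16.6) into the conversion:
T-score = 50 + 10 * (-18.9 / 16.6) = 50 + -189 / 16.6
T-score = 50 + -11.3855
T-score = 38.6145

38.6145


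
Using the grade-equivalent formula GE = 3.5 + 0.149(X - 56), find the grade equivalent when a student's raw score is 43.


raw - median = 43 - 56 = -13
slope * diff = 0.149 * -13 = -1.937
GE = 3.5 + -1.937
GE = 1.563

1.563


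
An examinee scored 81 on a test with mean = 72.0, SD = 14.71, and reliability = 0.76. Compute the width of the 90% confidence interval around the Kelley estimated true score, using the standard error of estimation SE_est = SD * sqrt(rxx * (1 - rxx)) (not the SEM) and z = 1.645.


True score estimate = 0.76*81 + 0.24*72.0 = 78.84
SE_est = SD * sqrt(rxx * (1 - rxx)) = 14.71 * sqrt(0.76 * 0.24) = 14.71 * sqrt(0.1824) = 6.282393
CI = T_est +/- z * SE_est, so width = 2 * z * SE_est = 2 * 1.645 * 6.282393
Width = 20.6691

20.6691


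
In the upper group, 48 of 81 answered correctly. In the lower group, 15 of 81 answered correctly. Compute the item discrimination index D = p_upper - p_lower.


p_upper = 48/81 = 0.5926
p_lower = 15/81 = 0.1852
D = 0.5926 - 0.1852 = 0.4074

0.4074


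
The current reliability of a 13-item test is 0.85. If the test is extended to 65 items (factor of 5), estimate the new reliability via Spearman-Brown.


r_new = (n * rxx) / (1 + (n-1) * rxx)
r_new = (5 * 0.85) / (1 + 4 * 0.85)
r_new = 4.25 / 4.4
r_new = 0.9659

0.9659


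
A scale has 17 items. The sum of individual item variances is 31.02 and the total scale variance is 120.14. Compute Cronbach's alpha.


alpha = (k/(k-1)) * (1 - sum(si^2)/s_total^2)
= (17/16) * (1 - 31.02/120.14)
alpha = 0.7882

0.7882


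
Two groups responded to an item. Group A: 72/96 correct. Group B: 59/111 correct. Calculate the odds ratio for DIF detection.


Odds_A = 72/24 = 3.0
Odds_B = 59/52 = 1.1346
OR = Odds_A / Odds_B = 3.0 / 1.1346
Exactly, OR = (72 * 52) / (24 * 59) = 3744 / 1416
OR = 2.6441

2.6441


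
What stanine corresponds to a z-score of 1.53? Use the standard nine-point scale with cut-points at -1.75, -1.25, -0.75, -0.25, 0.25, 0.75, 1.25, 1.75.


Stanine boundaries: [-1.75, -1.25, -0.75, -0.25, 0.25, 0.75, 1.25, 1.75]
z = 1.53
Check each boundary:
  z >= -1.75 -> could be stanine 2
  z >= -1.25 -> could be stanine 3
  z >= -0.75 -> could be stanine 4
  z >= -0.25 -> could be stanine 5
  z >= 0.25 -> could be stanine 6
  z >= 0.75 -> could be stanine 7
  z >= 1.25 -> could be stanine 8
  z < 1.75
Highest qualifying boundary gives stanine = 8

8


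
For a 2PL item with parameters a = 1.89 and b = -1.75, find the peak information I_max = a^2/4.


For 2PL, max info at theta = b = -1.75
I_max = a^2 / 4 = 1.89^2 / 4
= 3.5721 / 4
I_max = 0.893

0.893


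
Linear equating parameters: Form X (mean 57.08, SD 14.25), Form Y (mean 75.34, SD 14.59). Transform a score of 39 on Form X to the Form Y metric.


slope = SD_Y / SD_X = 14.59 / 14.25 ~ 1.0239
intercept = mean_Y - slope * mean_X = 75.34 - (14.59 / 14.25) * 57.08 ~ 16.8981
Y = slope * X + intercept. To avoid rounding drift from the rounded slope/intercept, evaluate the equivalent form Y = mean_Y + SD_Y * (X - mean_X) / SD_X at full precision:
Y = 75.34 + 14.59 * (39 - 57.08) / 14.25
Y = 75.34 - 14.59 * 18.08 / 14.25
Y = 75.34 - 263.7872 / 14.25
Y = 75.34 - 18.5114
Y = 56.8286

56.8286


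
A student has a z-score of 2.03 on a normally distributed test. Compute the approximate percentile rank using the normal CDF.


CDF(z) = 0.5 * (1 + erf(z/sqrt(2)))
erf(1.4354) = 0.9576
CDF = 0.9788
Percentile rank = 0.9788 * 100 = 97.88

97.88


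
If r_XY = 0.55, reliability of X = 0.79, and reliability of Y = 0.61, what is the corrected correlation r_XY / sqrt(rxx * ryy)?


r_corrected = rxy / sqrt(rxx * ryy)
= 0.55 / sqrt(0.79 * 0.61)
= 0.55 / sqrt(0.4819)
= 0.55 / 0.69419
r_corrected = 0.7923

0.7923


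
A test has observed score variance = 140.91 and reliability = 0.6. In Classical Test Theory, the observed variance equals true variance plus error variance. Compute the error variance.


var_true = rxx * var_obs = 0.6 * 140.91 = 84.546
var_error = var_obs - var_true
var_error = 140.91 - 84.546
var_error = 56.364

56.364


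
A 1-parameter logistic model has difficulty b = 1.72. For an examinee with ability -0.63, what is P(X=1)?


theta - b = -0.63 - 1.72 = -2.35
exp(-(theta - b)) = exp(2.35) = 10.4856
P = 1 / (1 + 10.4856)
P = 0.0871

0.0871


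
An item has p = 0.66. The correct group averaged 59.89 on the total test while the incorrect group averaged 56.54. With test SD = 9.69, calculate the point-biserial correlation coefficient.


q = 1 - p = 0.34
rpb = ((M1 - M0) / SD) * sqrt(p * q)
rpb = ((59.89 - 56.54) / 9.69) * sqrt(0.66 * 0.34)
rpb = 0.1638

0.1638


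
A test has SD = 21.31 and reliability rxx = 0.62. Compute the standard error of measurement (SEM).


SEM = SD * sqrt(1 - rxx)
SEM = 21.31 * sqrt(1 - 0.62)
SEM = 21.31 * sqrt(0.38) = 21.31 * 0.616441
SEM = 13.1364

13.1364


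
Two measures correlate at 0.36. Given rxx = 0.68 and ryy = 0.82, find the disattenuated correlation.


r_corrected = rxy / sqrt(rxx * ryy)
= 0.36 / sqrt(0.68 * 0.82)
= 0.36 / sqrt(0.5576)
= 0.36 / 0.746726
r_corrected = 0.4821

0.4821


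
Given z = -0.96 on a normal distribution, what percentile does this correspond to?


CDF(z) = 0.5 * (1 + erf(z/sqrt(2)))
erf(-0.6788) = -0.6629
CDF = 0.1685
Percentile rank = 0.1685 * 100 = 16.85

16.85


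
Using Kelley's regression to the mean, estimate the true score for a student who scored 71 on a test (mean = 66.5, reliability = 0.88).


T_est = rxx * X + (1 - rxx) * mean
T_est = 0.88 * 71 + 0.12 * 66.5
T_est = 62.48 + 7.98
T_est = 70.46

70.46


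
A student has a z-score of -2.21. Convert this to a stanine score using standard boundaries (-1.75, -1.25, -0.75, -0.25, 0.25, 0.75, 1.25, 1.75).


Stanine boundaries: [-1.75, -1.25, -0.75, -0.25, 0.25, 0.75, 1.25, 1.75]
z = -2.21
Check each boundary:
  z < -1.75
  z < -1.25
  z < -0.75
  z < -0.25
  z < 0.25
  z < 0.75
  z < 1.25
  z < 1.75
Highest qualifying boundary gives stanine = 1

1


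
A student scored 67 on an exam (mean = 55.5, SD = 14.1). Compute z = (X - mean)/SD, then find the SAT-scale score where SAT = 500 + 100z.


z = (X - mean) / SD = (67 - 55.5) / 14.1
z = 11.5 / 14.1
z = 0.8156
SAT-scale = SAT = 500 + 100z
Carry z at full precision (z = 11.5 / 14.1) into the conversion:
SAT-scale = 500 + 100 * (11.5 / 14.1) = 500 + 1150 / 14.1
SAT-scale = 500 + 81.5603
SAT-scale = 581.5603

581.5603


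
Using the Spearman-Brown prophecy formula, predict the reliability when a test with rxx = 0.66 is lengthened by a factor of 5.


r_new = (n * rxx) / (1 + (n-1) * rxx)
r_new = (5 * 0.66) / (1 + 4 * 0.66)
r_new = 3.3 / 3.64
r_new = 0.9066

0.9066


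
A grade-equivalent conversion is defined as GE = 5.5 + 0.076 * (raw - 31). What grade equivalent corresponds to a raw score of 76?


raw - median = 76 - 31 = 45
slope * diff = 0.076 * 45 = 3.42
GE = 5.5 + 3.42
GE = 8.92

8.92


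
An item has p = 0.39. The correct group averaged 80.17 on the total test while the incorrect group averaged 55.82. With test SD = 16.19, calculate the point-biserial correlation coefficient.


q = 1 - p = 0.61
rpb = ((M1 - M0) / SD) * sqrt(p * q)
rpb = ((80.17 - 55.82) / 16.19) * sqrt(0.39 * 0.61)
rpb = 0.7336

0.7336


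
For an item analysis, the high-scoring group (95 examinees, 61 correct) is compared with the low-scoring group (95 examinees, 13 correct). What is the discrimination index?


p_upper = 61/95 = 0.6421
p_lower = 13/95 = 0.1368
D = 0.6421 - 0.1368 = 0.5053

0.5053


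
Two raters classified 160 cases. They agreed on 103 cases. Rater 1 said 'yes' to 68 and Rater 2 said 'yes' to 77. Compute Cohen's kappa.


P_o = 103/160 = 0.64375
P_e = (68*77 + 92*83) / 25600 = 0.502812
kappa = (P_o - P_e) / (1 - P_e)
kappa = (0.64375 - 0.502812) / (1 - 0.502812)
kappa = 0.2835

0.2835
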